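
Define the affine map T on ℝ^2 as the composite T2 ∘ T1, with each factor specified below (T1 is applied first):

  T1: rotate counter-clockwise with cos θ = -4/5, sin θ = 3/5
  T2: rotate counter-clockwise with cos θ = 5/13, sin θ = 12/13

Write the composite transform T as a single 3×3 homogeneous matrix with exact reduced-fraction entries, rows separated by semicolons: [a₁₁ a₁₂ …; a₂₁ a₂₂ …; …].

T1 = [-4/5 -3/5 0; 3/5 -4/5 0; 0 0 1]
T2·T1 = [-56/65 33/65 0; -33/65 -56/65 0; 0 0 1]

T = [-56/65 33/65 0; -33/65 -56/65 0; 0 0 1]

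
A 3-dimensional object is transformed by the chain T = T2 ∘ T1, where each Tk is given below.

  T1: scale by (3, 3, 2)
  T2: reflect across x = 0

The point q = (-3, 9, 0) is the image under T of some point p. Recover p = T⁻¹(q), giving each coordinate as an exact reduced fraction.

p = (1, 3, 0)

T1 = [3 0 0 0; 0 3 0 0; 0 0 2 0; 0 0 0 1]
T2·T1 = [-3 0 0 0; 0 3 0 0; 0 0 2 0; 0 0 0 1]
det M = -18; M⁻¹ = [-1/3 0 0 0; 0 1/3 0 0; 0 0 1/2 0; 0 0 0 1]
M⁻¹ · (-3, 9, 0)ᵀ = (1, 3, 0)ᵀ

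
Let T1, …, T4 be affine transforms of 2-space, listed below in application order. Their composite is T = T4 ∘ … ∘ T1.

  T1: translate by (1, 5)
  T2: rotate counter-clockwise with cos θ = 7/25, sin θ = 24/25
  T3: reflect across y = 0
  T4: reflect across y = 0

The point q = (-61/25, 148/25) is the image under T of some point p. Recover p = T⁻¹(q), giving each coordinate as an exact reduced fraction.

T1 = [1 0 1; 0 1 5; 0 0 1]
T2·T1 = [7/25 -24/25 -113/25; 24/25 7/25 59/25; 0 0 1]
T3·…·T1 = [7/25 -24/25 -113/25; -24/25 -7/25 -59/25; 0 0 1]
T4·…·T1 = [7/25 -24/25 -113/25; 24/25 7/25 59/25; 0 0 1]
det M = 1; M⁻¹ = [7/25 24/25 -1; -24/25 7/25 -5; 0 0 1]
M⁻¹ · (-61/25, 148/25)ᵀ = (4, -1)ᵀ

p = (4, -1)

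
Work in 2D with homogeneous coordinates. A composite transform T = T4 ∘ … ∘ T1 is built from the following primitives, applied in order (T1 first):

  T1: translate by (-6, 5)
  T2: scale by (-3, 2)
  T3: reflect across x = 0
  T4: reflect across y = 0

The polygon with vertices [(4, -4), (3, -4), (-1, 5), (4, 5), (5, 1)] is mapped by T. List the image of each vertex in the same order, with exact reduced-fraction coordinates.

T1 translate by (-6, 5): (4, -4) → (-2, 1); (3, -4) → (-3, 1); (-1, 5) → (-7, 10); (4, 5) → (-2, 10); (5, 1) → (-1, 6)
T2 scale by (-3, 2): (-2, 1) → (6, 2); (-3, 1) → (9, 2); (-7, 10) → (21, 20); (-2, 10) → (6, 20); (-1, 6) → (3, 12)
T3 reflect across x = 0: (6, 2) → (-6, 2); (9, 2) → (-9, 2); (21, 20) → (-21, 20); (6, 20) → (-6, 20); (3, 12) → (-3, 12)
T4 reflect across y = 0: (-6, 2) → (-6, -2); (-9, 2) → (-9, -2); (-21, 20) → (-21, -20); (-6, 20) → (-6, -20); (-3, 12) → (-3, -12)

image vertices: (-6, -2), (-9, -2), (-21, -20), (-6, -20), (-3, -12)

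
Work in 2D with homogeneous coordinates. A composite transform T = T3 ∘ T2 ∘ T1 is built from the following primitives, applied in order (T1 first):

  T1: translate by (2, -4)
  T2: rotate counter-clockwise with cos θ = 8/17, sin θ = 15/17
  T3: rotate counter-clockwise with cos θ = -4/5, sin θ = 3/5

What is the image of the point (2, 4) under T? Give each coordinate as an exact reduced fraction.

T(p) = (-308/85, -144/85)

T1 translate by (2, -4): (2, 4) → (4, 0)
T2 rotate counter-clockwise with cos θ = 8/17, sin θ = 15/17: (4, 0) → (32/17, 60/17)
T3 rotate counter-clockwise with cos θ = -4/5, sin θ = 3/5: (32/17, 60/17) → (-308/85, -144/85)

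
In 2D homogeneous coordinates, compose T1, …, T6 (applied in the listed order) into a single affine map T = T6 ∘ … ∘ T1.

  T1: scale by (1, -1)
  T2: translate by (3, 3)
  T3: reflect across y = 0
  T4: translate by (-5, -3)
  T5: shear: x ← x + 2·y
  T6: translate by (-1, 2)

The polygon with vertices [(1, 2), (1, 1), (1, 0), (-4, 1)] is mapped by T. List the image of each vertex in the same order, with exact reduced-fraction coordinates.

T1 scale by (1, -1): (1, 2) → (1, -2); (1, 1) → (1, -1); (1, 0) → (1, 0); (-4, 1) → (-4, -1)
T2 translate by (3, 3): (1, -2) → (4, 1); (1, -1) → (4, 2); (1, 0) → (4, 3); (-4, -1) → (-1, 2)
T3 reflect across y = 0: (4, 1) → (4, -1); (4, 2) → (4, -2); (4, 3) → (4, -3); (-1, 2) → (-1, -2)
T4 translate by (-5, -3): (4, -1) → (-1, -4); (4, -2) → (-1, -5); (4, -3) → (-1, -6); (-1, -2) → (-6, -5)
T5 shear: x ← x + 2·y: (-1, -4) → (-9, -4); (-1, -5) → (-11, -5); (-1, -6) → (-13, -6); (-6, -5) → (-16, -5)
T6 translate by (-1, 2): (-9, -4) → (-10, -2); (-11, -5) → (-12, -3); (-13, -6) → (-14, -4); (-16, -5) → (-17, -3)

image vertices: (-10, -2), (-12, -3), (-14, -4), (-17, -3)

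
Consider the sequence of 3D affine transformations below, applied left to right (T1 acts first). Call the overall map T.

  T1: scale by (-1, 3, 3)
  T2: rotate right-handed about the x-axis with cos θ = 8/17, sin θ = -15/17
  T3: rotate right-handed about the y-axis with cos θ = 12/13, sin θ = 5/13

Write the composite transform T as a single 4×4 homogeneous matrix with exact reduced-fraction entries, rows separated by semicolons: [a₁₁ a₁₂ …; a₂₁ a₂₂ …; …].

T = [-12/13 -225/221 120/221 0; 0 24/17 45/17 0; 5/13 -540/221 288/221 0; 0 0 0 1]

T1 = [-1 0 0 0; 0 3 0 0; 0 0 3 0; 0 0 0 1]
T2·T1 = [-1 0 0 0; 0 24/17 45/17 0; 0 -45/17 24/17 0; 0 0 0 1]
T3·…·T1 = [-12/13 -225/221 120/221 0; 0 24/17 45/17 0; 5/13 -540/221 288/221 0; 0 0 0 1]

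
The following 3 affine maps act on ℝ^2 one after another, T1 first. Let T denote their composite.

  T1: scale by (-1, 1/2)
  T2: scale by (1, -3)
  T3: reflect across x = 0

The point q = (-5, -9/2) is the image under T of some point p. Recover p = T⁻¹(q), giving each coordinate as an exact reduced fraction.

T1 = [-1 0 0; 0 1/2 0; 0 0 1]
T2·T1 = [-1 0 0; 0 -3/2 0; 0 0 1]
T3·…·T1 = [1 0 0; 0 -3/2 0; 0 0 1]
det M = -3/2; M⁻¹ = [1 0 0; 0 -2/3 0; 0 0 1]
M⁻¹ · (-5, -9/2)ᵀ = (-5, 3)ᵀ

p = (-5, 3)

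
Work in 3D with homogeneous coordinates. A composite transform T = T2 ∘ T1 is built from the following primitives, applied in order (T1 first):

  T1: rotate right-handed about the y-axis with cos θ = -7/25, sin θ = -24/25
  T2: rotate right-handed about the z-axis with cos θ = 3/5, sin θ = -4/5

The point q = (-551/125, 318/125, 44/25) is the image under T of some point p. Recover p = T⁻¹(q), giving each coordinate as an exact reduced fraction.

T1 = [-7/25 0 -24/25 0; 0 1 0 0; 24/25 0 -7/25 0; 0 0 0 1]
T2·T1 = [-21/125 4/5 -72/125 0; 28/125 3/5 96/125 0; 24/25 0 -7/25 0; 0 0 0 1]
det M = 1; M⁻¹ = [-21/125 28/125 24/25 0; 4/5 3/5 0 0; -72/125 96/125 -7/25 0; 0 0 0 1]
M⁻¹ · (-551/125, 318/125, 44/25)ᵀ = (3, -2, 4)ᵀ

p = (3, -2, 4)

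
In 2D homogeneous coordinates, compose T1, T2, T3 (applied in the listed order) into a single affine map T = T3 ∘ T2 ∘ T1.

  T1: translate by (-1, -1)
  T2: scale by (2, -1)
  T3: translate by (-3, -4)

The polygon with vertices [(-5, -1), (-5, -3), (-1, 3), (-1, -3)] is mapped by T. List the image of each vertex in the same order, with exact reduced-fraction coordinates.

image vertices: (-15, -2), (-15, 0), (-7, -6), (-7, 0)

T1 translate by (-1, -1): (-5, -1) → (-6, -2); (-5, -3) → (-6, -4); (-1, 3) → (-2, 2); (-1, -3) → (-2, -4)
T2 scale by (2, -1): (-6, -2) → (-12, 2); (-6, -4) → (-12, 4); (-2, 2) → (-4, -2); (-2, -4) → (-4, 4)
T3 translate by (-3, -4): (-12, 2) → (-15, -2); (-12, 4) → (-15, 0); (-4, -2) → (-7, -6); (-4, 4) → (-7, 0)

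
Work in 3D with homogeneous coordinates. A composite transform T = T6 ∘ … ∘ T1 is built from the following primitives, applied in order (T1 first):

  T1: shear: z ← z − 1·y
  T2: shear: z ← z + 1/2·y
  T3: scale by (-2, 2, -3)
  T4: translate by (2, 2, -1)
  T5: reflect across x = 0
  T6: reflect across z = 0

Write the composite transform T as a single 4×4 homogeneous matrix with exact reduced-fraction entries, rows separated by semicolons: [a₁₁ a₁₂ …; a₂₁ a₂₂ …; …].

T = [2 0 0 -2; 0 2 0 2; 0 -3/2 3 1; 0 0 0 1]

T1 = [1 0 0 0; 0 1 0 0; 0 -1 1 0; 0 0 0 1]
T2·T1 = [1 0 0 0; 0 1 0 0; 0 -1/2 1 0; 0 0 0 1]
T3·…·T1 = [-2 0 0 0; 0 2 0 0; 0 3/2 -3 0; 0 0 0 1]
T4·…·T1 = [-2 0 0 2; 0 2 0 2; 0 3/2 -3 -1; 0 0 0 1]
T5·…·T1 = [2 0 0 -2; 0 2 0 2; 0 3/2 -3 -1; 0 0 0 1]
T6·…·T1 = [2 0 0 -2; 0 2 0 2; 0 -3/2 3 1; 0 0 0 1]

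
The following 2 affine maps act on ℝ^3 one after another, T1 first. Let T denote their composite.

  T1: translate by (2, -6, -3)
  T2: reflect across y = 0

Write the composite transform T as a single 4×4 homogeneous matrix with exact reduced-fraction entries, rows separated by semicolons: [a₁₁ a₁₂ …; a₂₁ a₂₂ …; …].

T = [1 0 0 2; 0 -1 0 6; 0 0 1 -3; 0 0 0 1]

T1 = [1 0 0 2; 0 1 0 -6; 0 0 1 -3; 0 0 0 1]
T2·T1 = [1 0 0 2; 0 -1 0 6; 0 0 1 -3; 0 0 0 1]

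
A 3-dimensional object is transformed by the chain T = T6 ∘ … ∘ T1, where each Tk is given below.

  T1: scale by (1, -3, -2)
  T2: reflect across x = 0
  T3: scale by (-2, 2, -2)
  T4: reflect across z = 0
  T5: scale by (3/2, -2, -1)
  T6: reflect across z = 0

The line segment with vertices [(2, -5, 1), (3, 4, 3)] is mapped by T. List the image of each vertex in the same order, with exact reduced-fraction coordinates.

image vertices: (6, -60, -4), (9, 48, -12)

T1 scale by (1, -3, -2): (2, -5, 1) → (2, 15, -2); (3, 4, 3) → (3, -12, -6)
T2 reflect across x = 0: (2, 15, -2) → (-2, 15, -2); (3, -12, -6) → (-3, -12, -6)
T3 scale by (-2, 2, -2): (-2, 15, -2) → (4, 30, 4); (-3, -12, -6) → (6, -24, 12)
T4 reflect across z = 0: (4, 30, 4) → (4, 30, -4); (6, -24, 12) → (6, -24, -12)
T5 scale by (3/2, -2, -1): (4, 30, -4) → (6, -60, 4); (6, -24, -12) → (9, 48, 12)
T6 reflect across z = 0: (6, -60, 4) → (6, -60, -4); (9, 48, 12) → (9, 48, -12)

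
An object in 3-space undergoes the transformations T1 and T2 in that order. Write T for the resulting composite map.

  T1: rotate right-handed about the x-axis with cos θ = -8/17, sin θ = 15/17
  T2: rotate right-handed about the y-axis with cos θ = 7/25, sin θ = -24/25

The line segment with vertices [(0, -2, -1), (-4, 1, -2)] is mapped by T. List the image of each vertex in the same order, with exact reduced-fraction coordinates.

T1 rotate right-handed about the x-axis with cos θ = -8/17, sin θ = 15/17: (0, -2, -1) → (0, 31/17, -22/17); (-4, 1, -2) → (-4, 22/17, 31/17)
T2 rotate right-handed about the y-axis with cos θ = 7/25, sin θ = -24/25: (0, 31/17, -22/17) → (528/425, 31/17, -154/425); (-4, 22/17, 31/17) → (-244/85, 22/17, -283/85)

image vertices: (528/425, 31/17, -154/425), (-244/85, 22/17, -283/85)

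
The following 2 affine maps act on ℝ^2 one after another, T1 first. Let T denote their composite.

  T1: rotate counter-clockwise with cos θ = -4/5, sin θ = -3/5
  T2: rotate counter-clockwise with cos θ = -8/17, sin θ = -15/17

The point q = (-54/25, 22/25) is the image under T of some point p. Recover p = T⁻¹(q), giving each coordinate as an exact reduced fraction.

T1 = [-4/5 3/5 0; -3/5 -4/5 0; 0 0 1]
T2·T1 = [-13/85 -84/85 0; 84/85 -13/85 0; 0 0 1]
det M = 1; M⁻¹ = [-13/85 84/85 0; -84/85 -13/85 0; 0 0 1]
M⁻¹ · (-54/25, 22/25)ᵀ = (6/5, 2)ᵀ

p = (6/5, 2)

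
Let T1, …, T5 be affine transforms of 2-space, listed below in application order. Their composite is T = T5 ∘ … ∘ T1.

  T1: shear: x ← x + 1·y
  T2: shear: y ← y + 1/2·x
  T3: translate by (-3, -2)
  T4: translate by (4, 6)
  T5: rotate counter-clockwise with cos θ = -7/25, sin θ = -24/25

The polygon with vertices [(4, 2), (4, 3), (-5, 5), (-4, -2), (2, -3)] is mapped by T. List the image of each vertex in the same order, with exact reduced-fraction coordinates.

T1 shear: x ← x + 1·y: (4, 2) → (6, 2); (4, 3) → (7, 3); (-5, 5) → (0, 5); (-4, -2) → (-6, -2); (2, -3) → (-1, -3)
T2 shear: y ← y + 1/2·x: (6, 2) → (6, 5); (7, 3) → (7, 13/2); (0, 5) → (0, 5); (-6, -2) → (-6, -5); (-1, -3) → (-1, -7/2)
T3 translate by (-3, -2): (6, 5) → (3, 3); (7, 13/2) → (4, 9/2); (0, 5) → (-3, 3); (-6, -5) → (-9, -7); (-1, -7/2) → (-4, -11/2)
T4 translate by (4, 6): (3, 3) → (7, 9); (4, 9/2) → (8, 21/2); (-3, 3) → (1, 9); (-9, -7) → (-5, -1); (-4, -11/2) → (0, 1/2)
T5 rotate counter-clockwise with cos θ = -7/25, sin θ = -24/25: (7, 9) → (167/25, -231/25); (8, 21/2) → (196/25, -531/50); (1, 9) → (209/25, -87/25); (-5, -1) → (11/25, 127/25); (0, 1/2) → (12/25, -7/50)

image vertices: (167/25, -231/25), (196/25, -531/50), (209/25, -87/25), (11/25, 127/25), (12/25, -7/50)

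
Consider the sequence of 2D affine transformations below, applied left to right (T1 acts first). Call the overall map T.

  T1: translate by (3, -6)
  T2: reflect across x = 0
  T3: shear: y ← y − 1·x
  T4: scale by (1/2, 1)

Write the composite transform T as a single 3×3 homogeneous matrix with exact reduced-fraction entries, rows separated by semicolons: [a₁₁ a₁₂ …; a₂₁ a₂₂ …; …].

T = [-1/2 0 -3/2; 1 1 -3; 0 0 1]

T1 = [1 0 3; 0 1 -6; 0 0 1]
T2·T1 = [-1 0 -3; 0 1 -6; 0 0 1]
T3·…·T1 = [-1 0 -3; 1 1 -3; 0 0 1]
T4·…·T1 = [-1/2 0 -3/2; 1 1 -3; 0 0 1]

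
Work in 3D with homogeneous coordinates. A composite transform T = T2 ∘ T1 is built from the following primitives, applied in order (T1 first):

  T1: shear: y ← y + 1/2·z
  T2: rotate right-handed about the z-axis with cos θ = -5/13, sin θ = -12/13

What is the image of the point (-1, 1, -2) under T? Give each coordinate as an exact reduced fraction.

T(p) = (5/13, 12/13, -2)

T1 shear: y ← y + 1/2·z: (-1, 1, -2) → (-1, 0, -2)
T2 rotate right-handed about the z-axis with cos θ = -5/13, sin θ = -12/13: (-1, 0, -2) → (5/13, 12/13, -2)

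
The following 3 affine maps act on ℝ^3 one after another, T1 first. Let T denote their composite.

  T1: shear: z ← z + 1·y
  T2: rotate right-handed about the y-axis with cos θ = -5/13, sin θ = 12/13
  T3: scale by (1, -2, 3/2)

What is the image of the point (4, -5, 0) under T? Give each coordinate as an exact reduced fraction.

T(p) = (-80/13, 10, -69/26)

T1 shear: z ← z + 1·y: (4, -5, 0) → (4, -5, -5)
T2 rotate right-handed about the y-axis with cos θ = -5/13, sin θ = 12/13: (4, -5, -5) → (-80/13, -5, -23/13)
T3 scale by (1, -2, 3/2): (-80/13, -5, -23/13) → (-80/13, 10, -69/26)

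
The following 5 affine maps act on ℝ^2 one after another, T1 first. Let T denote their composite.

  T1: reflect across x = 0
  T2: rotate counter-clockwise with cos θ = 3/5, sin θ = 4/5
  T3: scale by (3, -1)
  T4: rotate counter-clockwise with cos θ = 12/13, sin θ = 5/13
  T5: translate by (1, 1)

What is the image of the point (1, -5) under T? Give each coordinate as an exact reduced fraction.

T(p) = (582/65, 548/65)

T1 reflect across x = 0: (1, -5) → (-1, -5)
T2 rotate counter-clockwise with cos θ = 3/5, sin θ = 4/5: (-1, -5) → (17/5, -19/5)
T3 scale by (3, -1): (17/5, -19/5) → (51/5, 19/5)
T4 rotate counter-clockwise with cos θ = 12/13, sin θ = 5/13: (51/5, 19/5) → (517/65, 483/65)
T5 translate by (1, 1): (517/65, 483/65) → (582/65, 548/65)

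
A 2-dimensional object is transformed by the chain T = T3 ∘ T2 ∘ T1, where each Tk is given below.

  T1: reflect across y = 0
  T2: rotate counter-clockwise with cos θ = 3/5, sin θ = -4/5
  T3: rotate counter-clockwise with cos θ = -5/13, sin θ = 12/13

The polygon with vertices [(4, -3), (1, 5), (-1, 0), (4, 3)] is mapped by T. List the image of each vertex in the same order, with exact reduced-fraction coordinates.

T1 reflect across y = 0: (4, -3) → (4, 3); (1, 5) → (1, -5); (-1, 0) → (-1, 0); (4, 3) → (4, -3)
T2 rotate counter-clockwise with cos θ = 3/5, sin θ = -4/5: (4, 3) → (24/5, -7/5); (1, -5) → (-17/5, -19/5); (-1, 0) → (-3/5, 4/5); (4, -3) → (0, -5)
T3 rotate counter-clockwise with cos θ = -5/13, sin θ = 12/13: (24/5, -7/5) → (-36/65, 323/65); (-17/5, -19/5) → (313/65, -109/65); (-3/5, 4/5) → (-33/65, -56/65); (0, -5) → (60/13, 25/13)

image vertices: (-36/65, 323/65), (313/65, -109/65), (-33/65, -56/65), (60/13, 25/13)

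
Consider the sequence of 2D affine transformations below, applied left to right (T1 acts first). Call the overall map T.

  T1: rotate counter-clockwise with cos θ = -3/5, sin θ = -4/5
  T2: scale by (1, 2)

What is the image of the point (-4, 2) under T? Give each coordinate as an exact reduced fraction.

T(p) = (4, 4)

T1 rotate counter-clockwise with cos θ = -3/5, sin θ = -4/5: (-4, 2) → (4, 2)
T2 scale by (1, 2): (4, 2) → (4, 4)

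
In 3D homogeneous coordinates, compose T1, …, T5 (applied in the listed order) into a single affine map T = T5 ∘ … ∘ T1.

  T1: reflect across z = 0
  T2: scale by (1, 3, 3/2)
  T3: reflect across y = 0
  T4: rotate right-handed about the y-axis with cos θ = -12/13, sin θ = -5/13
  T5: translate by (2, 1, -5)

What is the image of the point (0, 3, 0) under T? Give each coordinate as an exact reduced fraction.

T(p) = (2, -8, -5)

T1 reflect across z = 0: (0, 3, 0) → (0, 3, 0)
T2 scale by (1, 3, 3/2): (0, 3, 0) → (0, 9, 0)
T3 reflect across y = 0: (0, 9, 0) → (0, -9, 0)
T4 rotate right-handed about the y-axis with cos θ = -12/13, sin θ = -5/13: (0, -9, 0) → (0, -9, 0)
T5 translate by (2, 1, -5): (0, -9, 0) → (2, -8, -5)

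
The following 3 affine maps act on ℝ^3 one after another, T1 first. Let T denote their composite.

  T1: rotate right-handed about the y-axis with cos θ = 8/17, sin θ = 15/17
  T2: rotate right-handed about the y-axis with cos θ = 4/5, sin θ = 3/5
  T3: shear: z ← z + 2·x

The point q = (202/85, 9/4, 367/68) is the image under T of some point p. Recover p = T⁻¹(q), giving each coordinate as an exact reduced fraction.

p = (-1, 9/4, 9/4)

T1 = [8/17 0 15/17 0; 0 1 0 0; -15/17 0 8/17 0; 0 0 0 1]
T2·T1 = [-13/85 0 84/85 0; 0 1 0 0; -84/85 0 -13/85 0; 0 0 0 1]
T3·…·T1 = [-13/85 0 84/85 0; 0 1 0 0; -22/17 0 31/17 0; 0 0 0 1]
det M = 1; M⁻¹ = [31/17 0 -84/85 0; 0 1 0 0; 22/17 0 -13/85 0; 0 0 0 1]
M⁻¹ · (202/85, 9/4, 367/68)ᵀ = (-1, 9/4, 9/4)ᵀ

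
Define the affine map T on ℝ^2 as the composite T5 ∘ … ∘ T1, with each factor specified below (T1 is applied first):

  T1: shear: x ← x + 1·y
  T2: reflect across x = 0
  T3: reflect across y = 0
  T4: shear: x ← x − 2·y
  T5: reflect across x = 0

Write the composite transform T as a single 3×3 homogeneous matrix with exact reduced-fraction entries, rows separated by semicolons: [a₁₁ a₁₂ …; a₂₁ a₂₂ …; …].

T = [1 -1 0; 0 -1 0; 0 0 1]

T1 = [1 1 0; 0 1 0; 0 0 1]
T2·T1 = [-1 -1 0; 0 1 0; 0 0 1]
T3·…·T1 = [-1 -1 0; 0 -1 0; 0 0 1]
T4·…·T1 = [-1 1 0; 0 -1 0; 0 0 1]
T5·…·T1 = [1 -1 0; 0 -1 0; 0 0 1]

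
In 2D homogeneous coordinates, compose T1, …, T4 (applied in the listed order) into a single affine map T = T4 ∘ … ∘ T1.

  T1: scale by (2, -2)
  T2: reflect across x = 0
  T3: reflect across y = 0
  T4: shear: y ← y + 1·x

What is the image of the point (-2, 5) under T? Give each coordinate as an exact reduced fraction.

T1 scale by (2, -2): (-2, 5) → (-4, -10)
T2 reflect across x = 0: (-4, -10) → (4, -10)
T3 reflect across y = 0: (4, -10) → (4, 10)
T4 shear: y ← y + 1·x: (4, 10) → (4, 14)

T(p) = (4, 14)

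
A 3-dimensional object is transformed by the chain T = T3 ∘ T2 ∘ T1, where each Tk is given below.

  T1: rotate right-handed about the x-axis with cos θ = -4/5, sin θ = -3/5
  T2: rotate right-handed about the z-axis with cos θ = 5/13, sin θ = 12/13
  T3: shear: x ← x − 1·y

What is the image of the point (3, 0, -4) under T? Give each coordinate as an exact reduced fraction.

T1 rotate right-handed about the x-axis with cos θ = -4/5, sin θ = -3/5: (3, 0, -4) → (3, -12/5, 16/5)
T2 rotate right-handed about the z-axis with cos θ = 5/13, sin θ = 12/13: (3, -12/5, 16/5) → (219/65, 24/13, 16/5)
T3 shear: x ← x − 1·y: (219/65, 24/13, 16/5) → (99/65, 24/13, 16/5)

T(p) = (99/65, 24/13, 16/5)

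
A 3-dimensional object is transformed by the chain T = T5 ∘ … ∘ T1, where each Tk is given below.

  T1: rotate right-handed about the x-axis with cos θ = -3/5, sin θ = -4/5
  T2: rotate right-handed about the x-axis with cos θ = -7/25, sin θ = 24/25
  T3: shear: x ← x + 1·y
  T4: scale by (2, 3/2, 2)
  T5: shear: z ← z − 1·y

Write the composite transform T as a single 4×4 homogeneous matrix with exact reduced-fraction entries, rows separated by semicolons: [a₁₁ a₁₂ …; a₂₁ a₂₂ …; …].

T = [2 234/125 88/125 0; 0 351/250 66/125 0; 0 -527/250 168/125 0; 0 0 0 1]

T1 = [1 0 0 0; 0 -3/5 4/5 0; 0 -4/5 -3/5 0; 0 0 0 1]
T2·T1 = [1 0 0 0; 0 117/125 44/125 0; 0 -44/125 117/125 0; 0 0 0 1]
T3·…·T1 = [1 117/125 44/125 0; 0 117/125 44/125 0; 0 -44/125 117/125 0; 0 0 0 1]
T4·…·T1 = [2 234/125 88/125 0; 0 351/250 66/125 0; 0 -88/125 234/125 0; 0 0 0 1]
T5·…·T1 = [2 234/125 88/125 0; 0 351/250 66/125 0; 0 -527/250 168/125 0; 0 0 0 1]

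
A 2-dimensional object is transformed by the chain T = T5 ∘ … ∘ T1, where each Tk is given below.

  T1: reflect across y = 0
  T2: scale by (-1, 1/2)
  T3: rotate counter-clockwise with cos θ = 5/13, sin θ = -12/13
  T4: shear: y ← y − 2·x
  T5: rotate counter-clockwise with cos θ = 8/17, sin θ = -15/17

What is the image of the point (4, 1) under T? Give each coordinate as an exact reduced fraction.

T(p) = (193/34, 90/17)

T1 reflect across y = 0: (4, 1) → (4, -1)
T2 scale by (-1, 1/2): (4, -1) → (-4, -1/2)
T3 rotate counter-clockwise with cos θ = 5/13, sin θ = -12/13: (-4, -1/2) → (-2, 7/2)
T4 shear: y ← y − 2·x: (-2, 7/2) → (-2, 15/2)
T5 rotate counter-clockwise with cos θ = 8/17, sin θ = -15/17: (-2, 15/2) → (193/34, 90/17)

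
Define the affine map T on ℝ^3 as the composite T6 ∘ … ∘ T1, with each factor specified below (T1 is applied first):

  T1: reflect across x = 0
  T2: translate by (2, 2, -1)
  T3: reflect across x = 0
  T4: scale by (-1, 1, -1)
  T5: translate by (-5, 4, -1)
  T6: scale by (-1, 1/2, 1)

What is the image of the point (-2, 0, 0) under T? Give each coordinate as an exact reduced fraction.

T1 reflect across x = 0: (-2, 0, 0) → (2, 0, 0)
T2 translate by (2, 2, -1): (2, 0, 0) → (4, 2, -1)
T3 reflect across x = 0: (4, 2, -1) → (-4, 2, -1)
T4 scale by (-1, 1, -1): (-4, 2, -1) → (4, 2, 1)
T5 translate by (-5, 4, -1): (4, 2, 1) → (-1, 6, 0)
T6 scale by (-1, 1/2, 1): (-1, 6, 0) → (1, 3, 0)

T(p) = (1, 3, 0)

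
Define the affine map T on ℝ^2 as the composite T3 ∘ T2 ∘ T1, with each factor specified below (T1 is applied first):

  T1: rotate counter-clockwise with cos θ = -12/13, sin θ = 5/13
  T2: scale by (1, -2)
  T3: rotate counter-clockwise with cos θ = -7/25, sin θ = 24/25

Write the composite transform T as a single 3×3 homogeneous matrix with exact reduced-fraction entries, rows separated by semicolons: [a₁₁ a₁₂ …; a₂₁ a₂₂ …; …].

T = [324/325 -541/325 0; -218/325 -288/325 0; 0 0 1]

T1 = [-12/13 -5/13 0; 5/13 -12/13 0; 0 0 1]
T2·T1 = [-12/13 -5/13 0; -10/13 24/13 0; 0 0 1]
T3·…·T1 = [324/325 -541/325 0; -218/325 -288/325 0; 0 0 1]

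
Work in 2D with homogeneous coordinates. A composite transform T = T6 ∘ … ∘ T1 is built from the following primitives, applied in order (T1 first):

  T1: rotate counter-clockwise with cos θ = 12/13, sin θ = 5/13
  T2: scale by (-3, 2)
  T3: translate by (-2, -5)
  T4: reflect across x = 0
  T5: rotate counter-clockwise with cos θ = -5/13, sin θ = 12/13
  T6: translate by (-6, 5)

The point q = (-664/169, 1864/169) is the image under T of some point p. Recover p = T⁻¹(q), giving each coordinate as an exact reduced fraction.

p = (1, 0)

T1 = [12/13 -5/13 0; 5/13 12/13 0; 0 0 1]
T2·T1 = [-36/13 15/13 0; 10/13 24/13 0; 0 0 1]
T3·…·T1 = [-36/13 15/13 -2; 10/13 24/13 -5; 0 0 1]
T4·…·T1 = [36/13 -15/13 2; 10/13 24/13 -5; 0 0 1]
T5·…·T1 = [-300/169 -213/169 50/13; 382/169 -300/169 49/13; 0 0 1]
T6·…·T1 = [-300/169 -213/169 -28/13; 382/169 -300/169 114/13; 0 0 1]
det M = 6; M⁻¹ = [-50/169 71/338 -419/169; -191/507 -50/169 904/507; 0 0 1]
M⁻¹ · (-664/169, 1864/169)ᵀ = (1, 0)ᵀ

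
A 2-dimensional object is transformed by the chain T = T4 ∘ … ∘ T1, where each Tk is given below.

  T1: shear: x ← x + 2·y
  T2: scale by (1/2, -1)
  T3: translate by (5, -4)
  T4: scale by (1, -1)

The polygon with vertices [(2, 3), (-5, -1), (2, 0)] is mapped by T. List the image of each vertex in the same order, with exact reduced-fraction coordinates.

T1 shear: x ← x + 2·y: (2, 3) → (8, 3); (-5, -1) → (-7, -1); (2, 0) → (2, 0)
T2 scale by (1/2, -1): (8, 3) → (4, -3); (-7, -1) → (-7/2, 1); (2, 0) → (1, 0)
T3 translate by (5, -4): (4, -3) → (9, -7); (-7/2, 1) → (3/2, -3); (1, 0) → (6, -4)
T4 scale by (1, -1): (9, -7) → (9, 7); (3/2, -3) → (3/2, 3); (6, -4) → (6, 4)

image vertices: (9, 7), (3/2, 3), (6, 4)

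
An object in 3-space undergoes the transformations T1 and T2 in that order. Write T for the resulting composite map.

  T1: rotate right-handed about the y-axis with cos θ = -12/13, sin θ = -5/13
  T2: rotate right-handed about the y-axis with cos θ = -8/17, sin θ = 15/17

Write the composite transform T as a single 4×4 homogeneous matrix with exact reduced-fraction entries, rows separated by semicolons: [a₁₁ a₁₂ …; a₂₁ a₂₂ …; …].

T1 = [-12/13 0 -5/13 0; 0 1 0 0; 5/13 0 -12/13 0; 0 0 0 1]
T2·T1 = [171/221 0 -140/221 0; 0 1 0 0; 140/221 0 171/221 0; 0 0 0 1]

T = [171/221 0 -140/221 0; 0 1 0 0; 140/221 0 171/221 0; 0 0 0 1]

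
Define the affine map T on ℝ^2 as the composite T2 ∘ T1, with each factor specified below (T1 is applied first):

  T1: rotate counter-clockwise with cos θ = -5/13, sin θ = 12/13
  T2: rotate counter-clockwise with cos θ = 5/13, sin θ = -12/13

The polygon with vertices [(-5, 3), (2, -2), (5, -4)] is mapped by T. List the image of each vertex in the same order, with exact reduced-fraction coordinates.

T1 rotate counter-clockwise with cos θ = -5/13, sin θ = 12/13: (-5, 3) → (-11/13, -75/13); (2, -2) → (14/13, 34/13); (5, -4) → (23/13, 80/13)
T2 rotate counter-clockwise with cos θ = 5/13, sin θ = -12/13: (-11/13, -75/13) → (-955/169, -243/169); (14/13, 34/13) → (478/169, 2/169); (23/13, 80/13) → (1075/169, 124/169)

image vertices: (-955/169, -243/169), (478/169, 2/169), (1075/169, 124/169)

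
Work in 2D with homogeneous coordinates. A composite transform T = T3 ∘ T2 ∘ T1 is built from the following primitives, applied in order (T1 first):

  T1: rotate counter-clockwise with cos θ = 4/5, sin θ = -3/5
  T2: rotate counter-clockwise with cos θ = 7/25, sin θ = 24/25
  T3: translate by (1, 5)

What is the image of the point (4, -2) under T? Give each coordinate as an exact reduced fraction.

T1 rotate counter-clockwise with cos θ = 4/5, sin θ = -3/5: (4, -2) → (2, -4)
T2 rotate counter-clockwise with cos θ = 7/25, sin θ = 24/25: (2, -4) → (22/5, 4/5)
T3 translate by (1, 5): (22/5, 4/5) → (27/5, 29/5)

T(p) = (27/5, 29/5)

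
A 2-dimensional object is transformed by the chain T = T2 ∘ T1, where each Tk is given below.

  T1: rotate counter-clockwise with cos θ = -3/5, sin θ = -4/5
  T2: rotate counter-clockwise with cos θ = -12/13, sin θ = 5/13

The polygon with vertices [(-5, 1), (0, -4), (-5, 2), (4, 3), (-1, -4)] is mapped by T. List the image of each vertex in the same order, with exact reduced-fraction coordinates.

T1 rotate counter-clockwise with cos θ = -3/5, sin θ = -4/5: (-5, 1) → (19/5, 17/5); (0, -4) → (-16/5, 12/5); (-5, 2) → (23/5, 14/5); (4, 3) → (0, -5); (-1, -4) → (-13/5, 16/5)
T2 rotate counter-clockwise with cos θ = -12/13, sin θ = 5/13: (19/5, 17/5) → (-313/65, -109/65); (-16/5, 12/5) → (132/65, -224/65); (23/5, 14/5) → (-346/65, -53/65); (0, -5) → (25/13, 60/13); (-13/5, 16/5) → (76/65, -257/65)

image vertices: (-313/65, -109/65), (132/65, -224/65), (-346/65, -53/65), (25/13, 60/13), (76/65, -257/65)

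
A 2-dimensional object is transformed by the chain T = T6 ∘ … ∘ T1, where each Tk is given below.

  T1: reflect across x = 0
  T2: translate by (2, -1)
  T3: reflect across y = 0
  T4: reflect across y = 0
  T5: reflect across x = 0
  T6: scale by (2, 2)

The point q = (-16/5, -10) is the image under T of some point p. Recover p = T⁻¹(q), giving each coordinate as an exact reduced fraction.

T1 = [-1 0 0; 0 1 0; 0 0 1]
T2·T1 = [-1 0 2; 0 1 -1; 0 0 1]
T3·…·T1 = [-1 0 2; 0 -1 1; 0 0 1]
T4·…·T1 = [-1 0 2; 0 1 -1; 0 0 1]
T5·…·T1 = [1 0 -2; 0 1 -1; 0 0 1]
T6·…·T1 = [2 0 -4; 0 2 -2; 0 0 1]
det M = 4; M⁻¹ = [1/2 0 2; 0 1/2 1; 0 0 1]
M⁻¹ · (-16/5, -10)ᵀ = (2/5, -4)ᵀ

p = (2/5, -4)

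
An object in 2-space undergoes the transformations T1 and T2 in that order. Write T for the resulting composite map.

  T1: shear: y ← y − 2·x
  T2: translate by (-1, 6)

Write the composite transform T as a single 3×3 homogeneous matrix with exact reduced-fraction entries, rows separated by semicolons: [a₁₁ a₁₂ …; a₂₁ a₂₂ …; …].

T1 = [1 0 0; -2 1 0; 0 0 1]
T2·T1 = [1 0 -1; -2 1 6; 0 0 1]

T = [1 0 -1; -2 1 6; 0 0 1]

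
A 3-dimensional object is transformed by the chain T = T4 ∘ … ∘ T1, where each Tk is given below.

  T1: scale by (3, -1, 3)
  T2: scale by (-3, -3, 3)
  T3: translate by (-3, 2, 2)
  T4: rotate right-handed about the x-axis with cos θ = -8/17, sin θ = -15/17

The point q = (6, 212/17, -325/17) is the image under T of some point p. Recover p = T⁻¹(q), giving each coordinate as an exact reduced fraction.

T1 = [3 0 0 0; 0 -1 0 0; 0 0 3 0; 0 0 0 1]
T2·T1 = [-9 0 0 0; 0 3 0 0; 0 0 9 0; 0 0 0 1]
T3·…·T1 = [-9 0 0 -3; 0 3 0 2; 0 0 9 2; 0 0 0 1]
T4·…·T1 = [-9 0 0 -3; 0 -24/17 135/17 14/17; 0 -45/17 -72/17 -46/17; 0 0 0 1]
det M = -243; M⁻¹ = [-1/9 0 0 -1/3; 0 -8/51 -5/17 -2/3; 0 5/51 -8/153 -2/9; 0 0 0 1]
M⁻¹ · (6, 212/17, -325/17)ᵀ = (-1, 3, 2)ᵀ

p = (-1, 3, 2)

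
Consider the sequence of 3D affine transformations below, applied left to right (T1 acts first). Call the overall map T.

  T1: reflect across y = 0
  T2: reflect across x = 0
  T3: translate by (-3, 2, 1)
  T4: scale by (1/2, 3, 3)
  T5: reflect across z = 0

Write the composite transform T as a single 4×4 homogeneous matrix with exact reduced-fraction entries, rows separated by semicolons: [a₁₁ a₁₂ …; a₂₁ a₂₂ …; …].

T1 = [1 0 0 0; 0 -1 0 0; 0 0 1 0; 0 0 0 1]
T2·T1 = [-1 0 0 0; 0 -1 0 0; 0 0 1 0; 0 0 0 1]
T3·…·T1 = [-1 0 0 -3; 0 -1 0 2; 0 0 1 1; 0 0 0 1]
T4·…·T1 = [-1/2 0 0 -3/2; 0 -3 0 6; 0 0 3 3; 0 0 0 1]
T5·…·T1 = [-1/2 0 0 -3/2; 0 -3 0 6; 0 0 -3 -3; 0 0 0 1]

T = [-1/2 0 0 -3/2; 0 -3 0 6; 0 0 -3 -3; 0 0 0 1]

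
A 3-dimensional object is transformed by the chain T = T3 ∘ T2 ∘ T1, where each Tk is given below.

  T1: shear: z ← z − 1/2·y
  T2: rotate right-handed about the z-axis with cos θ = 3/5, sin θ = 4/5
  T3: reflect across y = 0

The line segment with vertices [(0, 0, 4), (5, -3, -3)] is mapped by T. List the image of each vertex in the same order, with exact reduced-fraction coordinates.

image vertices: (0, 0, 4), (27/5, -11/5, -3/2)

T1 shear: z ← z − 1/2·y: (0, 0, 4) → (0, 0, 4); (5, -3, -3) → (5, -3, -3/2)
T2 rotate right-handed about the z-axis with cos θ = 3/5, sin θ = 4/5: (0, 0, 4) → (0, 0, 4); (5, -3, -3/2) → (27/5, 11/5, -3/2)
T3 reflect across y = 0: (0, 0, 4) → (0, 0, 4); (27/5, 11/5, -3/2) → (27/5, -11/5, -3/2)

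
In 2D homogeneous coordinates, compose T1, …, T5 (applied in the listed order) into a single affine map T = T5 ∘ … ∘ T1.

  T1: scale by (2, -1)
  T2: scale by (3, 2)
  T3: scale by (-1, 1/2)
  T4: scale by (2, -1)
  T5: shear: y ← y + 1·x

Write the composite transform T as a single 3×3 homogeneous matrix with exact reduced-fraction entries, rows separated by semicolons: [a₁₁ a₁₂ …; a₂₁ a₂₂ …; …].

T1 = [2 0 0; 0 -1 0; 0 0 1]
T2·T1 = [6 0 0; 0 -2 0; 0 0 1]
T3·…·T1 = [-6 0 0; 0 -1 0; 0 0 1]
T4·…·T1 = [-12 0 0; 0 1 0; 0 0 1]
T5·…·T1 = [-12 0 0; -12 1 0; 0 0 1]

T = [-12 0 0; -12 1 0; 0 0 1]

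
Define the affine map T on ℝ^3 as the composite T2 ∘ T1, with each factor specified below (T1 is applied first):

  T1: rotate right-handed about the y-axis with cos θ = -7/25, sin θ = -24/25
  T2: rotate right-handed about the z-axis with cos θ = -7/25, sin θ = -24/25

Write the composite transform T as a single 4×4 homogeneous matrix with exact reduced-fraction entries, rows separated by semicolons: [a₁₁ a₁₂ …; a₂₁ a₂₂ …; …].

T = [49/625 24/25 168/625 0; 168/625 -7/25 576/625 0; 24/25 0 -7/25 0; 0 0 0 1]

T1 = [-7/25 0 -24/25 0; 0 1 0 0; 24/25 0 -7/25 0; 0 0 0 1]
T2·T1 = [49/625 24/25 168/625 0; 168/625 -7/25 576/625 0; 24/25 0 -7/25 0; 0 0 0 1]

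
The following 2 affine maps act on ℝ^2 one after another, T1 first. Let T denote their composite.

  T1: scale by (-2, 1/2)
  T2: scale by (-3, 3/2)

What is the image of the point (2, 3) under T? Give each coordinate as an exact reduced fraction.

T(p) = (12, 9/4)

T1 scale by (-2, 1/2): (2, 3) → (-4, 3/2)
T2 scale by (-3, 3/2): (-4, 3/2) → (12, 9/4)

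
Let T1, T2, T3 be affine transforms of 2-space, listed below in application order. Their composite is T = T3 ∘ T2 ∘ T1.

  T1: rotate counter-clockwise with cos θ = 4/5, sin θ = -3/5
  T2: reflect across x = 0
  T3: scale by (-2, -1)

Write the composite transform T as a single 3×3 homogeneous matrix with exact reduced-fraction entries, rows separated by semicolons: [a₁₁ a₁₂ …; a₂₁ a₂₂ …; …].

T1 = [4/5 3/5 0; -3/5 4/5 0; 0 0 1]
T2·T1 = [-4/5 -3/5 0; -3/5 4/5 0; 0 0 1]
T3·…·T1 = [8/5 6/5 0; 3/5 -4/5 0; 0 0 1]

T = [8/5 6/5 0; 3/5 -4/5 0; 0 0 1]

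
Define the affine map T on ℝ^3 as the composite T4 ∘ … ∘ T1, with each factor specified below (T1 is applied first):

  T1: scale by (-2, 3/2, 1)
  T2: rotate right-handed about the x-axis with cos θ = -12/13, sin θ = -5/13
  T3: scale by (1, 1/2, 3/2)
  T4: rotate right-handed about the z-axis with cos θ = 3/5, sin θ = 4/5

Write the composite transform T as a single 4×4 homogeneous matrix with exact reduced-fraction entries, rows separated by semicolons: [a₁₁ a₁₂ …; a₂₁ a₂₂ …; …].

T1 = [-2 0 0 0; 0 3/2 0 0; 0 0 1 0; 0 0 0 1]
T2·T1 = [-2 0 0 0; 0 -18/13 5/13 0; 0 -15/26 -12/13 0; 0 0 0 1]
T3·…·T1 = [-2 0 0 0; 0 -9/13 5/26 0; 0 -45/52 -18/13 0; 0 0 0 1]
T4·…·T1 = [-6/5 36/65 -2/13 0; -8/5 -27/65 3/26 0; 0 -45/52 -18/13 0; 0 0 0 1]

T = [-6/5 36/65 -2/13 0; -8/5 -27/65 3/26 0; 0 -45/52 -18/13 0; 0 0 0 1]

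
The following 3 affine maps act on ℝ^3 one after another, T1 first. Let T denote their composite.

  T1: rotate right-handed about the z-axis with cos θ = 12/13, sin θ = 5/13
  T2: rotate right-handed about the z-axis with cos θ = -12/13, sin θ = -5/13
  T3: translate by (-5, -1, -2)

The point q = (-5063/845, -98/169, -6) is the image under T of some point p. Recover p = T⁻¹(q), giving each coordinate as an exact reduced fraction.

T1 = [12/13 -5/13 0 0; 5/13 12/13 0 0; 0 0 1 0; 0 0 0 1]
T2·T1 = [-119/169 120/169 0 0; -120/169 -119/169 0 0; 0 0 1 0; 0 0 0 1]
T3·…·T1 = [-119/169 120/169 0 -5; -120/169 -119/169 0 -1; 0 0 1 -2; 0 0 0 1]
det M = 1; M⁻¹ = [-119/169 -120/169 0 -55/13; 120/169 -119/169 0 37/13; 0 0 1 2; 0 0 0 1]
M⁻¹ · (-5063/845, -98/169, -6)ᵀ = (2/5, -1, -4)ᵀ

p = (2/5, -1, -4)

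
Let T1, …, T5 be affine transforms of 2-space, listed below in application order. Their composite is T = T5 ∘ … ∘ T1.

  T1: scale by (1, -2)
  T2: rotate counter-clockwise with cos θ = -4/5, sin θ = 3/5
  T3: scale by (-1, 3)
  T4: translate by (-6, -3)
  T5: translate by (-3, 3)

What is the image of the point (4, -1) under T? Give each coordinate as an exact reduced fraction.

T1 scale by (1, -2): (4, -1) → (4, 2)
T2 rotate counter-clockwise with cos θ = -4/5, sin θ = 3/5: (4, 2) → (-22/5, 4/5)
T3 scale by (-1, 3): (-22/5, 4/5) → (22/5, 12/5)
T4 translate by (-6, -3): (22/5, 12/5) → (-8/5, -3/5)
T5 translate by (-3, 3): (-8/5, -3/5) → (-23/5, 12/5)

T(p) = (-23/5, 12/5)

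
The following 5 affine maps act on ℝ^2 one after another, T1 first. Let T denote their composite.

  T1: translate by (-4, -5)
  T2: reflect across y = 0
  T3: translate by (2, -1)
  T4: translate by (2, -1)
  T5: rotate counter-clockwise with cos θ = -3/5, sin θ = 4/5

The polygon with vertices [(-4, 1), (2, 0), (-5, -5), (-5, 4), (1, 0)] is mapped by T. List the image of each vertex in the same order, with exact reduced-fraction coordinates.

image vertices: (4/5, -22/5), (-18/5, -1/5), (-17/5, -44/5), (19/5, -17/5), (-3, -1)

T1 translate by (-4, -5): (-4, 1) → (-8, -4); (2, 0) → (-2, -5); (-5, -5) → (-9, -10); (-5, 4) → (-9, -1); (1, 0) → (-3, -5)
T2 reflect across y = 0: (-8, -4) → (-8, 4); (-2, -5) → (-2, 5); (-9, -10) → (-9, 10); (-9, -1) → (-9, 1); (-3, -5) → (-3, 5)
T3 translate by (2, -1): (-8, 4) → (-6, 3); (-2, 5) → (0, 4); (-9, 10) → (-7, 9); (-9, 1) → (-7, 0); (-3, 5) → (-1, 4)
T4 translate by (2, -1): (-6, 3) → (-4, 2); (0, 4) → (2, 3); (-7, 9) → (-5, 8); (-7, 0) → (-5, -1); (-1, 4) → (1, 3)
T5 rotate counter-clockwise with cos θ = -3/5, sin θ = 4/5: (-4, 2) → (4/5, -22/5); (2, 3) → (-18/5, -1/5); (-5, 8) → (-17/5, -44/5); (-5, -1) → (19/5, -17/5); (1, 3) → (-3, -1)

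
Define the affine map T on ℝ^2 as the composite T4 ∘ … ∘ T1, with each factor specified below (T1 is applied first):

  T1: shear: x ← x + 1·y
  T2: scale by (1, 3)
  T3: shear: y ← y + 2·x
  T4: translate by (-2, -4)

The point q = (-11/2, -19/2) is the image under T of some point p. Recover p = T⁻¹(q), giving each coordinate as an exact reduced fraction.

T1 = [1 1 0; 0 1 0; 0 0 1]
T2·T1 = [1 1 0; 0 3 0; 0 0 1]
T3·…·T1 = [1 1 0; 2 5 0; 0 0 1]
T4·…·T1 = [1 1 -2; 2 5 -4; 0 0 1]
det M = 3; M⁻¹ = [5/3 -1/3 2; -2/3 1/3 0; 0 0 1]
M⁻¹ · (-11/2, -19/2)ᵀ = (-4, 1/2)ᵀ

p = (-4, 1/2)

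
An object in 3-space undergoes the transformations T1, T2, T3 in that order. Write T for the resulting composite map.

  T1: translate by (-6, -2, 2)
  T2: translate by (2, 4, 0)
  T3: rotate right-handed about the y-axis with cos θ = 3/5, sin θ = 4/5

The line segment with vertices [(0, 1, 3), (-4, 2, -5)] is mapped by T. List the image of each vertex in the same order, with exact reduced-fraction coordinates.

T1 translate by (-6, -2, 2): (0, 1, 3) → (-6, -1, 5); (-4, 2, -5) → (-10, 0, -3)
T2 translate by (2, 4, 0): (-6, -1, 5) → (-4, 3, 5); (-10, 0, -3) → (-8, 4, -3)
T3 rotate right-handed about the y-axis with cos θ = 3/5, sin θ = 4/5: (-4, 3, 5) → (8/5, 3, 31/5); (-8, 4, -3) → (-36/5, 4, 23/5)

image vertices: (8/5, 3, 31/5), (-36/5, 4, 23/5)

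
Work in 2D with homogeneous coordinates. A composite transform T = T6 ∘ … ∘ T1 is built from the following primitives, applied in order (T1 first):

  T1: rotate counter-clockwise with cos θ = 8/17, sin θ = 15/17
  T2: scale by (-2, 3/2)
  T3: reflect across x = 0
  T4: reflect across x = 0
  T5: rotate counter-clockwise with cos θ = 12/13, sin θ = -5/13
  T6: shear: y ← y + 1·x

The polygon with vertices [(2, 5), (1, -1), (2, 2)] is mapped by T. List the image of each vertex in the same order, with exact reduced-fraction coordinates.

T1 rotate counter-clockwise with cos θ = 8/17, sin θ = 15/17: (2, 5) → (-59/17, 70/17); (1, -1) → (23/17, 7/17); (2, 2) → (-14/17, 46/17)
T2 scale by (-2, 3/2): (-59/17, 70/17) → (118/17, 105/17); (23/17, 7/17) → (-46/17, 21/34); (-14/17, 46/17) → (28/17, 69/17)
T3 reflect across x = 0: (118/17, 105/17) → (-118/17, 105/17); (-46/17, 21/34) → (46/17, 21/34); (28/17, 69/17) → (-28/17, 69/17)
T4 reflect across x = 0: (-118/17, 105/17) → (118/17, 105/17); (46/17, 21/34) → (-46/17, 21/34); (-28/17, 69/17) → (28/17, 69/17)
T5 rotate counter-clockwise with cos θ = 12/13, sin θ = -5/13: (118/17, 105/17) → (1941/221, 670/221); (-46/17, 21/34) → (-999/442, 356/221); (28/17, 69/17) → (681/221, 688/221)
T6 shear: y ← y + 1·x: (1941/221, 670/221) → (1941/221, 2611/221); (-999/442, 356/221) → (-999/442, -287/442); (681/221, 688/221) → (681/221, 1369/221)

image vertices: (1941/221, 2611/221), (-999/442, -287/442), (681/221, 1369/221)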